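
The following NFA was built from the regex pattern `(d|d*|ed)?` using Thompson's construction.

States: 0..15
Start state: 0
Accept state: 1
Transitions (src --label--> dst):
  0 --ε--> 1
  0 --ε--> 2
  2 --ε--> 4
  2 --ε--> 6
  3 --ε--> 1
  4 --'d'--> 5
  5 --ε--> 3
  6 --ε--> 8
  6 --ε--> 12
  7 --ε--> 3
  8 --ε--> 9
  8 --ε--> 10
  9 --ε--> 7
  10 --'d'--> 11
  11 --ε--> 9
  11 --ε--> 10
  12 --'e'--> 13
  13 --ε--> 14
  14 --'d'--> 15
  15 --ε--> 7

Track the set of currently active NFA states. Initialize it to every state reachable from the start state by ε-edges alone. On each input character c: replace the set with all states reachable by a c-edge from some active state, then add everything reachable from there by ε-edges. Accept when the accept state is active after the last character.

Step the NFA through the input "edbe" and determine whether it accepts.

Answer: REJECT

Derivation:
initial (ε-close {0}): {0,1,2,3,4,6,7,8,9,10,12}
'e' @ 1: {13,14}
'd' @ 2: {1,3,7,15}  [accepting]
'b' @ 3: {}  — no active states
rest 'e' ignored (set empty)
after full input: {}  (accept=1 not in)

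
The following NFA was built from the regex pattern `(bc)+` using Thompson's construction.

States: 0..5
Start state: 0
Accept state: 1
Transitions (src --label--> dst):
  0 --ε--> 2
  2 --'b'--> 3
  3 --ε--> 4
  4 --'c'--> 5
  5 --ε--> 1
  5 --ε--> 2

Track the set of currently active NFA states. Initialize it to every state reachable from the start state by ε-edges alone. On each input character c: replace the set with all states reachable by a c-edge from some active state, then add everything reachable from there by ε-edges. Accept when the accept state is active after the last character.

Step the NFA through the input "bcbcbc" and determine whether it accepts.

Answer: ACCEPT

Derivation:
initial (ε-close {0}): {0,2}
'b' @ 1: {3,4}
'c' @ 2: {1,2,5}  [accepting]
'b' @ 3: {3,4}
'c' @ 4: {1,2,5}  [accepting]
'b' @ 5: {3,4}
'c' @ 6: {1,2,5}  [accepting]
after full input: {1,2,5}  (accept=1 in)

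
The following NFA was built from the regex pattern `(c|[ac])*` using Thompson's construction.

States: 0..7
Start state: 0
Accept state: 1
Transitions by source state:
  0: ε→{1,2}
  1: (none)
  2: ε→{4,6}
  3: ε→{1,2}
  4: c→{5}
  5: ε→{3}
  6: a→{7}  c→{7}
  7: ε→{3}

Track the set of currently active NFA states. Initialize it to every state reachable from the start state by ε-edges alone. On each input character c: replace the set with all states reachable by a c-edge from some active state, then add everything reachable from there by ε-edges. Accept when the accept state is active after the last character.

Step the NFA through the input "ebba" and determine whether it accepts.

Answer: REJECT

Steps:
initial (ε-close {0}): {0,1,2,4,6}
'e' @ 1: {}  — state set empty
rest 'bba' ignored (set empty)
final: {}; accept 1 not in set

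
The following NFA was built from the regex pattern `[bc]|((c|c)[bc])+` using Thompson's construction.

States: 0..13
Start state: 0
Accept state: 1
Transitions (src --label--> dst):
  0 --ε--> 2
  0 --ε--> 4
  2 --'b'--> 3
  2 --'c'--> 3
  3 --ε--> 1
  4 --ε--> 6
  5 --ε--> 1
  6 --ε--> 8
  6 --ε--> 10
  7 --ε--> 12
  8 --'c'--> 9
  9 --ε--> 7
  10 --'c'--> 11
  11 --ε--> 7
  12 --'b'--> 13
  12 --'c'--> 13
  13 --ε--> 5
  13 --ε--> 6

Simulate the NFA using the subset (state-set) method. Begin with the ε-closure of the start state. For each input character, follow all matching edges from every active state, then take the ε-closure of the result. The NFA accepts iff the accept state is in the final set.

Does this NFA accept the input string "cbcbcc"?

Answer: ACCEPT

Steps:
S₀ = ε-closure({0}) = {0,2,4,6,8,10}
'c' @ 1: {1,3,7,9,11,12}  [accepting]
'b' @ 2: {1,5,6,8,10,13}  [accepting]
'c' @ 3: {7,9,11,12}
'b' @ 4: {1,5,6,8,10,13}  [accepting]
'c' @ 5: {7,9,11,12}
'c' @ 6: {1,5,6,8,10,13}  [accepting]
after full input: {1,5,6,8,10,13}  (accept=1 in)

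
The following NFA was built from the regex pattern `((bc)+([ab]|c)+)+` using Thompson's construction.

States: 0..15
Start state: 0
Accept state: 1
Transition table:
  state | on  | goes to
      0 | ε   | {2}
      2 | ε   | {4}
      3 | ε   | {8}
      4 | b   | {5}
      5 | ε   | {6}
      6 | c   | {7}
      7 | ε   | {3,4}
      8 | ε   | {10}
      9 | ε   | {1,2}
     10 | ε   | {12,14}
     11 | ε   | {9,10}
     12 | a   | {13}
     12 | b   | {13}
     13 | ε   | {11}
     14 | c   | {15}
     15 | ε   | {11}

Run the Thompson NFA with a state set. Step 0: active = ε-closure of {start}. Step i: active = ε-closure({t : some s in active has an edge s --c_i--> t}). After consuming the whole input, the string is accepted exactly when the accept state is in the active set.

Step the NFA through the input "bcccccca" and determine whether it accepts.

initial (ε-close {0}): {0,2,4}
'b' @ 1: {5,6}
'c' @ 2: {3,4,7,8,10,12,14}
'c' @ 3: {1,2,4,9,10,11,12,14,15}  ✓accept
'c' @ 4: {1,2,4,9,10,11,12,14,15}  ✓accept
'c' @ 5: {1,2,4,9,10,11,12,14,15}  ✓accept
'c' @ 6: {1,2,4,9,10,11,12,14,15}  ✓accept
'c' @ 7: {1,2,4,9,10,11,12,14,15}  ✓accept
'a' @ 8: {1,2,4,9,10,11,12,13,14}  ✓accept
final: {1,2,4,9,10,11,12,13,14}; accept 1 in set

Answer: ACCEPT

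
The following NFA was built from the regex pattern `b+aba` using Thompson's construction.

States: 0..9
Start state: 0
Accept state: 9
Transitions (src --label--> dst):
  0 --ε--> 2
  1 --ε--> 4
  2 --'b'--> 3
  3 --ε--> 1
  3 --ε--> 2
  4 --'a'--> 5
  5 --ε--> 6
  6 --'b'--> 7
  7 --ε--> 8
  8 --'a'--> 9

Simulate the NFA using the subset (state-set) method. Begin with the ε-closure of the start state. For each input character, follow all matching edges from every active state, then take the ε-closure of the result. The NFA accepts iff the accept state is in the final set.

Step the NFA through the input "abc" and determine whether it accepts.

Answer: REJECT

Trace:
start: ε-closure({0}) = {0,2}
'a' @ 1: {}  — state set empty
rest 'bc' ignored (set empty)
end set {} — state 9 not in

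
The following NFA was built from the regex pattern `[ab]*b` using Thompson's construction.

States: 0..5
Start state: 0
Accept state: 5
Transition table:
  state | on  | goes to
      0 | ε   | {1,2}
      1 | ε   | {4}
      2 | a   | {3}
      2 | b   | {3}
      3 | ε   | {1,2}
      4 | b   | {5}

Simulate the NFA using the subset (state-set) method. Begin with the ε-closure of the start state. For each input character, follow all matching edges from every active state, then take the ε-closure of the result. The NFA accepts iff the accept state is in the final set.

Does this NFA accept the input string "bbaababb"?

Answer: ACCEPT

Steps:
initial (ε-close {0}): {0,1,2,4}
'b' @ 1: {1,2,3,4,5}  (accept∈set)
'b' @ 2: {1,2,3,4,5}  (accept∈set)
'a' @ 3: {1,2,3,4}
'a' @ 4: {1,2,3,4}
'b' @ 5: {1,2,3,4,5}  (accept∈set)
'a' @ 6: {1,2,3,4}
'b' @ 7: {1,2,3,4,5}  (accept∈set)
'b' @ 8: {1,2,3,4,5}  (accept∈set)
after full input: {1,2,3,4,5}  (accept=5 in)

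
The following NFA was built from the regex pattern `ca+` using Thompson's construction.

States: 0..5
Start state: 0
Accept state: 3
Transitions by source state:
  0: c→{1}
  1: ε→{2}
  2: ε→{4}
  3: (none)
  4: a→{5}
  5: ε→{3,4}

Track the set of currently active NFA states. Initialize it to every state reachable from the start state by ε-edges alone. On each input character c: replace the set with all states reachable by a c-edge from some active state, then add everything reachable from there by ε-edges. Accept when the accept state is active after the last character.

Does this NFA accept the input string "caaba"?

start: ε-closure({0}) = {0}
'c' @ 1: {1,2,4}
'a' @ 2: {3,4,5}  (accept∈set)
'a' @ 3: {3,4,5}  (accept∈set)
'b' @ 4: {}  — state set empty
rest 'a' ignored (set empty)
final: {}; accept 3 not in set

Answer: REJECT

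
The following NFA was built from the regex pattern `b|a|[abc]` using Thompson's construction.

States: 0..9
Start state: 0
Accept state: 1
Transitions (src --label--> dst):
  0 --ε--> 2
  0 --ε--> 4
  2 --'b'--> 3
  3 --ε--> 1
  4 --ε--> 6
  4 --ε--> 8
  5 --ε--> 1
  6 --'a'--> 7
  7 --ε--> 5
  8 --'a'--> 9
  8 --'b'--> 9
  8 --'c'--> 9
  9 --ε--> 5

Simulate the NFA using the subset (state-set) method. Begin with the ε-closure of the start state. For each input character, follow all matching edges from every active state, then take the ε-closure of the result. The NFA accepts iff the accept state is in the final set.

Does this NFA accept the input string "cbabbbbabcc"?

Answer: REJECT

Derivation:
start: ε-closure({0}) = {0,2,4,6,8}
'c' @ 1: {1,5,9}  (accept∈set)
'b' @ 2: {}  — dead — no transitions
rest 'abbbbabcc' ignored (set empty)
end set {} — state 1 not in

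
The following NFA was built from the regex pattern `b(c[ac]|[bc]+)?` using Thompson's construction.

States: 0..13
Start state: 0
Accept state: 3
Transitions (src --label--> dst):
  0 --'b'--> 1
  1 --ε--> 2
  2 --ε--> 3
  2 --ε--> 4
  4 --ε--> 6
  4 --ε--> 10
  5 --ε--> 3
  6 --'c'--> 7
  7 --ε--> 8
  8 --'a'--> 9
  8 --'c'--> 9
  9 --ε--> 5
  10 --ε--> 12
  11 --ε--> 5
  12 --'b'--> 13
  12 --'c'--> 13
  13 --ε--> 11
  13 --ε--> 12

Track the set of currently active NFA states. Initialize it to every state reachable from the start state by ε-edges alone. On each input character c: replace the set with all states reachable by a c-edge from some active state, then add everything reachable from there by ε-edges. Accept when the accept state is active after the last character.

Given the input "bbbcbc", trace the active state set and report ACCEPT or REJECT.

initial (ε-close {0}): {0}
'b' @ 1: {1,2,3,4,6,10,12}  (accept∈set)
'b' @ 2: {3,5,11,12,13}  (accept∈set)
'b' @ 3: {3,5,11,12,13}  (accept∈set)
'c' @ 4: {3,5,11,12,13}  (accept∈set)
'b' @ 5: {3,5,11,12,13}  (accept∈set)
'c' @ 6: {3,5,11,12,13}  (accept∈set)
after full input: {3,5,11,12,13}  (accept=3 in)

Answer: ACCEPT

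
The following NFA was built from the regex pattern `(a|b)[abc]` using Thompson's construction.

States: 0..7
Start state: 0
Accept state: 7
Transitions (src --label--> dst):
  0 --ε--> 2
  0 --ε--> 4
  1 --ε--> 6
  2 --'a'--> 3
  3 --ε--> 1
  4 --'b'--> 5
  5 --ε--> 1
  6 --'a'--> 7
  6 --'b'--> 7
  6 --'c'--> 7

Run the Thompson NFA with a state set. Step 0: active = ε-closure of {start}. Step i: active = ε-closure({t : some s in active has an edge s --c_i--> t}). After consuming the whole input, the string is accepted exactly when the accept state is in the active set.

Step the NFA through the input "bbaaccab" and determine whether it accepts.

start: ε-closure({0}) = {0,2,4}
'b' @ 1: {1,5,6}
'b' @ 2: {7}  [accepting]
'a' @ 3: {}  — state set empty
rest 'accab' ignored (set empty)
end set {} — state 7 not in

Answer: REJECT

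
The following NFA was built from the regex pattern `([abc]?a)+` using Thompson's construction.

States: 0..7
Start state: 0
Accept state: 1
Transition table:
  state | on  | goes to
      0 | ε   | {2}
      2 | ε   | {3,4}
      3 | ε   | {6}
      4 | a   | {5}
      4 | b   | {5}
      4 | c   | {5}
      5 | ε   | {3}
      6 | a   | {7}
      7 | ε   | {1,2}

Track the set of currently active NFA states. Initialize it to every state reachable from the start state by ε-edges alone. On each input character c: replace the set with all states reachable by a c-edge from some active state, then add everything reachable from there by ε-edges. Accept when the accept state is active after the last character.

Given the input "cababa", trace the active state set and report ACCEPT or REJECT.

S₀ = ε-closure({0}) = {0,2,3,4,6}
'c' @ 1: {3,5,6}
'a' @ 2: {1,2,3,4,6,7}  ✓accept
'b' @ 3: {3,5,6}
'a' @ 4: {1,2,3,4,6,7}  ✓accept
'b' @ 5: {3,5,6}
'a' @ 6: {1,2,3,4,6,7}  ✓accept
after full input: {1,2,3,4,6,7}  (accept=1 in)

Answer: ACCEPT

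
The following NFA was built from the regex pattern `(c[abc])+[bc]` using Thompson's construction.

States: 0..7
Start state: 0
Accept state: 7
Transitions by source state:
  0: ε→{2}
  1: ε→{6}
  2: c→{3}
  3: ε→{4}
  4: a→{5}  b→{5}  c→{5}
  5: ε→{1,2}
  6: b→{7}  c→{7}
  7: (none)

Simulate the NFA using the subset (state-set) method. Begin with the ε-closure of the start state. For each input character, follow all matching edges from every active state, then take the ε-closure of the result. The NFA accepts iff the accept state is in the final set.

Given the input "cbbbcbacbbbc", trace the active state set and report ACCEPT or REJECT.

Answer: REJECT

Steps:
initial (ε-close {0}): {0,2}
'c' @ 1: {3,4}
'b' @ 2: {1,2,5,6}
'b' @ 3: {7}  (accept∈set)
'b' @ 4: {}  — no active states
rest 'cbacbbbc' ignored (set empty)
final: {}; accept 7 not in set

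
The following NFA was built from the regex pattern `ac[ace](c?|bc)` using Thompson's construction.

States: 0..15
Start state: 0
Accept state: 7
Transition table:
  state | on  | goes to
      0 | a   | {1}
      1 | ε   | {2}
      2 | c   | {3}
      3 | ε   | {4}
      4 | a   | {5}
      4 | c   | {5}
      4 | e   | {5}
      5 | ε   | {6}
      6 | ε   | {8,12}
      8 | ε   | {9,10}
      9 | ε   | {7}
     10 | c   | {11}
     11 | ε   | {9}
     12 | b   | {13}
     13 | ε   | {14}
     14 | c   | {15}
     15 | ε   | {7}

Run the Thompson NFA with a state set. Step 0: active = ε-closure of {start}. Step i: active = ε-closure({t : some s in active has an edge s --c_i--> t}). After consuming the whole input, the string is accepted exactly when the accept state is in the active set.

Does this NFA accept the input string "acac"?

Answer: ACCEPT

Derivation:
S₀ = ε-closure({0}) = {0}
'a' @ 1: {1,2}
'c' @ 2: {3,4}
'a' @ 3: {5,6,7,8,9,10,12}  ✓accept
'c' @ 4: {7,9,11}  ✓accept
end set {7,9,11} — state 7 in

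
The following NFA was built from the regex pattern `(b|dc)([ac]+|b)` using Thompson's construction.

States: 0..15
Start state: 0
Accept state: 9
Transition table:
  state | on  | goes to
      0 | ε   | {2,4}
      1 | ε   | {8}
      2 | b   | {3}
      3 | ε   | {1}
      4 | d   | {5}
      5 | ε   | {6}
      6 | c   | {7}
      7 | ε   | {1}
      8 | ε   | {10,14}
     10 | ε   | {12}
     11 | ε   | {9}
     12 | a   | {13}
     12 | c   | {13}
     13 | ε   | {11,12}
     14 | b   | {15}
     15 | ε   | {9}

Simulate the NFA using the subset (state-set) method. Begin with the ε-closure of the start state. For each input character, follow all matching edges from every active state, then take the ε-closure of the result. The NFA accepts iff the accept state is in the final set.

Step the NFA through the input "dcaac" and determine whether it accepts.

start: ε-closure({0}) = {0,2,4}
'd' @ 1: {5,6}
'c' @ 2: {1,7,8,10,12,14}
'a' @ 3: {9,11,12,13}  (accept∈set)
'a' @ 4: {9,11,12,13}  (accept∈set)
'c' @ 5: {9,11,12,13}  (accept∈set)
end set {9,11,12,13} — state 9 in

Answer: ACCEPT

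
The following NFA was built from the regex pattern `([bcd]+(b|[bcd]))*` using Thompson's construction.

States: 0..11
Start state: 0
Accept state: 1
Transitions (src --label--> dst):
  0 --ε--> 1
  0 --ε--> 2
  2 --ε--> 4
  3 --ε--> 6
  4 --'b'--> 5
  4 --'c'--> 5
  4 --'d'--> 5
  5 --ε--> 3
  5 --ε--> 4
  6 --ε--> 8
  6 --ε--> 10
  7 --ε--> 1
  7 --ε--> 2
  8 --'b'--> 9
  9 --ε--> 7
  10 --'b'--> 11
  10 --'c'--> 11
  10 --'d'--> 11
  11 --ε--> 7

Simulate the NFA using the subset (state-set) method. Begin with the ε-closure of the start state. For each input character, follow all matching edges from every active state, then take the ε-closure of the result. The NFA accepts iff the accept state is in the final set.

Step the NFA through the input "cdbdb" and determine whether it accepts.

Answer: ACCEPT

Trace:
S₀ = ε-closure({0}) = {0,1,2,4}
'c' @ 1: {3,4,5,6,8,10}
'd' @ 2: {1,2,3,4,5,6,7,8,10,11}  [accepting]
'b' @ 3: {1,2,3,4,5,6,7,8,9,10,11}  [accepting]
'd' @ 4: {1,2,3,4,5,6,7,8,10,11}  [accepting]
'b' @ 5: {1,2,3,4,5,6,7,8,9,10,11}  [accepting]
end set {1,2,3,4,5,6,7,8,9,10,11} — state 1 in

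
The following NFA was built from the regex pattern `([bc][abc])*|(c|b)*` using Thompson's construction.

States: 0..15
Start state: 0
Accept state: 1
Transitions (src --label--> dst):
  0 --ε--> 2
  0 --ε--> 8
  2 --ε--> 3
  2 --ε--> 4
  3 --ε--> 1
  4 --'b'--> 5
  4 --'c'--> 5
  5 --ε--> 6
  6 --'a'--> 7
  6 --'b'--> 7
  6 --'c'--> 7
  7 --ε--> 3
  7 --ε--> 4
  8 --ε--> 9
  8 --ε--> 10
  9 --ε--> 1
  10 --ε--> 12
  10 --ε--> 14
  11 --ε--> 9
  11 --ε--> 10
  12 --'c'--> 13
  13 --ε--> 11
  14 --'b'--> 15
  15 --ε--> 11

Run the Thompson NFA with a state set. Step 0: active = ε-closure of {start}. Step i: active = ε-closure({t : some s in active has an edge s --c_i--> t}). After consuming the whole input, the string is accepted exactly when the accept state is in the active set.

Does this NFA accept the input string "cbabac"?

Answer: REJECT

Steps:
S₀ = ε-closure({0}) = {0,1,2,3,4,8,9,10,12,14}
'c' @ 1: {1,5,6,9,10,11,12,13,14}  [accepting]
'b' @ 2: {1,3,4,7,9,10,11,12,14,15}  [accepting]
'a' @ 3: {}  — state set empty
rest 'bac' ignored (set empty)
after full input: {}  (accept=1 not in)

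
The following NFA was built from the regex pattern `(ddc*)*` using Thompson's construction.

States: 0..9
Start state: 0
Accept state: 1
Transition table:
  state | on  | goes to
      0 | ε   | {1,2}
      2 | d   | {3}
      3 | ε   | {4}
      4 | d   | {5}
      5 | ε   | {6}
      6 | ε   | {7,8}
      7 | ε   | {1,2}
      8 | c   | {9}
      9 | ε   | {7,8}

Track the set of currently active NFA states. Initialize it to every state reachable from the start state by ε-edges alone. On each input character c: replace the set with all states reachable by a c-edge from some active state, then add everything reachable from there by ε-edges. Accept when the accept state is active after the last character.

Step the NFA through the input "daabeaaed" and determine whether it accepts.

start: ε-closure({0}) = {0,1,2}
'd' @ 1: {3,4}
'a' @ 2: {}  — no active states
rest 'abeaaed' ignored (set empty)
after full input: {}  (accept=1 not in)

Answer: REJECT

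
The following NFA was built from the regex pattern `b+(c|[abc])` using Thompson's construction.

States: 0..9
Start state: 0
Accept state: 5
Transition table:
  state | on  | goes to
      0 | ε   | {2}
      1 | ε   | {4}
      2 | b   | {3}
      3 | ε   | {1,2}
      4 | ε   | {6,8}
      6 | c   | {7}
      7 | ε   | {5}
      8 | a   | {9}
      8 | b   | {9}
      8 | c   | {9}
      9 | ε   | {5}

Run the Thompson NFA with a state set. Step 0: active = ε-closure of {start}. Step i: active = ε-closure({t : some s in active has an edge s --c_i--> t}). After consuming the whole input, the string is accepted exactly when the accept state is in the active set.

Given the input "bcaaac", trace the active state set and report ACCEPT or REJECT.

start: ε-closure({0}) = {0,2}
'b' @ 1: {1,2,3,4,6,8}
'c' @ 2: {5,7,9}  (accept∈set)
'a' @ 3: {}  — dead — no transitions
rest 'aac' ignored (set empty)
after full input: {}  (accept=5 not in)

Answer: REJECT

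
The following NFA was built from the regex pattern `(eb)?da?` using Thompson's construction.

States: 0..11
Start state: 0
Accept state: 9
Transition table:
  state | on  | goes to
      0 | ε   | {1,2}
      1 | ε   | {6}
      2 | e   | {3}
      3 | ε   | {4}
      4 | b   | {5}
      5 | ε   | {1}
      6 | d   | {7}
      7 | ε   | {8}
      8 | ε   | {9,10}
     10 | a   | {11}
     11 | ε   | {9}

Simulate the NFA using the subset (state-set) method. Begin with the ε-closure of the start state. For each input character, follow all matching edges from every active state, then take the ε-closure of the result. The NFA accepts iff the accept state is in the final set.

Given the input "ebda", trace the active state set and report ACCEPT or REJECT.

start: ε-closure({0}) = {0,1,2,6}
'e' @ 1: {3,4}
'b' @ 2: {1,5,6}
'd' @ 3: {7,8,9,10}  (accept∈set)
'a' @ 4: {9,11}  (accept∈set)
final: {9,11}; accept 9 in set

Answer: ACCEPT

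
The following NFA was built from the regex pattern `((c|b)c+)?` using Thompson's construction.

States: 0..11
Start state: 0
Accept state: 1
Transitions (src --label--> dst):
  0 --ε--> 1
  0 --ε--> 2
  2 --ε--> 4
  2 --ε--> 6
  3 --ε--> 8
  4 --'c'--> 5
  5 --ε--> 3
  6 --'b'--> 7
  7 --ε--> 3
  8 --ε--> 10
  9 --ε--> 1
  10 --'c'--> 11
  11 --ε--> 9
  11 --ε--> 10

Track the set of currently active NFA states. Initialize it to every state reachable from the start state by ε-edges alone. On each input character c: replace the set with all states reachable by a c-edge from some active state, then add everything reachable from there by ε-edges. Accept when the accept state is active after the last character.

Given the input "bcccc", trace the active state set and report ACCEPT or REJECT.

start: ε-closure({0}) = {0,1,2,4,6}
'b' @ 1: {3,7,8,10}
'c' @ 2: {1,9,10,11}  ✓accept
'c' @ 3: {1,9,10,11}  ✓accept
'c' @ 4: {1,9,10,11}  ✓accept
'c' @ 5: {1,9,10,11}  ✓accept
end set {1,9,10,11} — state 1 in

Answer: ACCEPT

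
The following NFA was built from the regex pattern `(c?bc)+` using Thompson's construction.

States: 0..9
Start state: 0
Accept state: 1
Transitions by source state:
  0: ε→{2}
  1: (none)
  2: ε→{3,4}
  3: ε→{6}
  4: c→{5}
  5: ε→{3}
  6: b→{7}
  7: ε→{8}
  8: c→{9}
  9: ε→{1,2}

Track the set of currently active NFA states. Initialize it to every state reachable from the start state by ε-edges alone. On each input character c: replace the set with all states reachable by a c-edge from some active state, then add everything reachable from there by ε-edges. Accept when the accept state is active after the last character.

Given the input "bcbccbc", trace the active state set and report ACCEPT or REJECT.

start: ε-closure({0}) = {0,2,3,4,6}
'b' @ 1: {7,8}
'c' @ 2: {1,2,3,4,6,9}  (accept∈set)
'b' @ 3: {7,8}
'c' @ 4: {1,2,3,4,6,9}  (accept∈set)
'c' @ 5: {3,5,6}
'b' @ 6: {7,8}
'c' @ 7: {1,2,3,4,6,9}  (accept∈set)
after full input: {1,2,3,4,6,9}  (accept=1 in)

Answer: ACCEPT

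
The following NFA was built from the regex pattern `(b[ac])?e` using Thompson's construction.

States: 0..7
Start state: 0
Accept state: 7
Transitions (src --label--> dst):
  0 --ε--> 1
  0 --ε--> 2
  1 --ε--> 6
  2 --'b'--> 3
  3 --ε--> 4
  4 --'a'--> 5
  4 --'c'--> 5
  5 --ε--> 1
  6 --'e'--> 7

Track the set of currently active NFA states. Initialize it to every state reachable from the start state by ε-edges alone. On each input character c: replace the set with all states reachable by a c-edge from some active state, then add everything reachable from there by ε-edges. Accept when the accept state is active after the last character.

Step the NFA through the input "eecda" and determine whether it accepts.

Answer: REJECT

Derivation:
start: ε-closure({0}) = {0,1,2,6}
'e' @ 1: {7}  ✓accept
'e' @ 2: {}  — state set empty
rest 'cda' ignored (set empty)
end set {} — state 7 not in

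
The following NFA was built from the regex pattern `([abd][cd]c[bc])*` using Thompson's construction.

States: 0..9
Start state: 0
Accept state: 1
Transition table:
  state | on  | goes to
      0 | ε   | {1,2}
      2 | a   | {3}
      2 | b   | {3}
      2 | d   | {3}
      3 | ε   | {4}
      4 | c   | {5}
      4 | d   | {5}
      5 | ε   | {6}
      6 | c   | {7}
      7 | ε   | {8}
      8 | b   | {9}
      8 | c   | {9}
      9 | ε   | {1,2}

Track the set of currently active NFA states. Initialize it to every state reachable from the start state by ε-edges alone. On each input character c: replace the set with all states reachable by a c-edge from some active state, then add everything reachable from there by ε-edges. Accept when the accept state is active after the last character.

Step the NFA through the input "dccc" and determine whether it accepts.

start: ε-closure({0}) = {0,1,2}
'd' @ 1: {3,4}
'c' @ 2: {5,6}
'c' @ 3: {7,8}
'c' @ 4: {1,2,9}  [accepting]
after full input: {1,2,9}  (accept=1 in)

Answer: ACCEPT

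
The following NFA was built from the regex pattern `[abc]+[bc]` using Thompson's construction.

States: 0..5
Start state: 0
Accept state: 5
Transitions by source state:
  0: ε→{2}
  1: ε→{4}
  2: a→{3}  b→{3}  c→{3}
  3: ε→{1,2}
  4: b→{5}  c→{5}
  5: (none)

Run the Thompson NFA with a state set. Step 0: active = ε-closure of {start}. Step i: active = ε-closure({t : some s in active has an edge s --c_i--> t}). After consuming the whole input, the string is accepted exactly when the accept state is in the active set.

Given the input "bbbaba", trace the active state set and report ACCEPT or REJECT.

Answer: REJECT

Derivation:
start: ε-closure({0}) = {0,2}
'b' @ 1: {1,2,3,4}
'b' @ 2: {1,2,3,4,5}  ✓accept
'b' @ 3: {1,2,3,4,5}  ✓accept
'a' @ 4: {1,2,3,4}
'b' @ 5: {1,2,3,4,5}  ✓accept
'a' @ 6: {1,2,3,4}
final: {1,2,3,4}; accept 5 not in set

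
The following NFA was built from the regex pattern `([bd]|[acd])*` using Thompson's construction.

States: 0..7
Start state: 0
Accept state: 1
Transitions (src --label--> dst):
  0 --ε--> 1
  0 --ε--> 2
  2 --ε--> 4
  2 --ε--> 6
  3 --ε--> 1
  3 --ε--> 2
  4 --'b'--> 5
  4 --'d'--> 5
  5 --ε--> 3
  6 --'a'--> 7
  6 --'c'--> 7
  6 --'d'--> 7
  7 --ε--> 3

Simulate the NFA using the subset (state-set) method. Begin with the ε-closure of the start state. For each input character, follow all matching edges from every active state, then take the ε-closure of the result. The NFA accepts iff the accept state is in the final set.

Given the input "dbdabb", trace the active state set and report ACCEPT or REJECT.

Answer: ACCEPT

Derivation:
S₀ = ε-closure({0}) = {0,1,2,4,6}
'd' @ 1: {1,2,3,4,5,6,7}  ✓accept
'b' @ 2: {1,2,3,4,5,6}  ✓accept
'd' @ 3: {1,2,3,4,5,6,7}  ✓accept
'a' @ 4: {1,2,3,4,6,7}  ✓accept
'b' @ 5: {1,2,3,4,5,6}  ✓accept
'b' @ 6: {1,2,3,4,5,6}  ✓accept
after full input: {1,2,3,4,5,6}  (accept=1 in)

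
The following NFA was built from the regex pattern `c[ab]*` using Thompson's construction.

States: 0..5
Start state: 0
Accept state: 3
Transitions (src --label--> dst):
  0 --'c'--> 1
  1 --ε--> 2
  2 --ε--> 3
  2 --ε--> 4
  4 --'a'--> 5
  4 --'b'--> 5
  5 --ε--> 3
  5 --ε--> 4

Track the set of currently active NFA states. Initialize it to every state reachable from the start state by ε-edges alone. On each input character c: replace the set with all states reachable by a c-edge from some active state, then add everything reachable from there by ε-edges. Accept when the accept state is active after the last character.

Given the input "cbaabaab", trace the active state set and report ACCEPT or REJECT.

Answer: ACCEPT

Trace:
initial (ε-close {0}): {0}
'c' @ 1: {1,2,3,4}  ✓accept
'b' @ 2: {3,4,5}  ✓accept
'a' @ 3: {3,4,5}  ✓accept
'a' @ 4: {3,4,5}  ✓accept
'b' @ 5: {3,4,5}  ✓accept
'a' @ 6: {3,4,5}  ✓accept
'a' @ 7: {3,4,5}  ✓accept
'b' @ 8: {3,4,5}  ✓accept
end set {3,4,5} — state 3 in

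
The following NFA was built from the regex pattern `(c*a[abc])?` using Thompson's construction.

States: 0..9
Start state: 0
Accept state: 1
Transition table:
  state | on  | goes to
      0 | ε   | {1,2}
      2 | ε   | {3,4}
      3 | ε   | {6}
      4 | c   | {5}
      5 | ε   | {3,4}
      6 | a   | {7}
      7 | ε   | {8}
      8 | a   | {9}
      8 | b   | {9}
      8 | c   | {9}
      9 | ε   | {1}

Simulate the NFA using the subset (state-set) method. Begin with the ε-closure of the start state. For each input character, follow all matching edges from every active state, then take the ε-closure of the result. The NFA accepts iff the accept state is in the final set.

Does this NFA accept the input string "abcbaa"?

initial (ε-close {0}): {0,1,2,3,4,6}
'a' @ 1: {7,8}
'b' @ 2: {1,9}  (accept∈set)
'c' @ 3: {}  — dead — no transitions
rest 'baa' ignored (set empty)
after full input: {}  (accept=1 not in)

Answer: REJECT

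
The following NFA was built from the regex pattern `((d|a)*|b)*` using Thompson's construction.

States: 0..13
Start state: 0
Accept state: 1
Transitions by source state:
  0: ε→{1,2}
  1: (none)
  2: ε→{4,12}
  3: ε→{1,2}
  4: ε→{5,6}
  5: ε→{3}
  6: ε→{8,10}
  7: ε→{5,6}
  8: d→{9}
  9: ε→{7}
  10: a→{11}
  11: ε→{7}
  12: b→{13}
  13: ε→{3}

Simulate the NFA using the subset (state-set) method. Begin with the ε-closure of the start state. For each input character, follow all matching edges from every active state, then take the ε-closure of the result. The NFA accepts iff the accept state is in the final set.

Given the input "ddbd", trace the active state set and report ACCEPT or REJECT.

Answer: ACCEPT

Trace:
S₀ = ε-closure({0}) = {0,1,2,3,4,5,6,8,10,12}
'd' @ 1: {1,2,3,4,5,6,7,8,9,10,12}  (accept∈set)
'd' @ 2: {1,2,3,4,5,6,7,8,9,10,12}  (accept∈set)
'b' @ 3: {1,2,3,4,5,6,8,10,12,13}  (accept∈set)
'd' @ 4: {1,2,3,4,5,6,7,8,9,10,12}  (accept∈set)
end set {1,2,3,4,5,6,7,8,9,10,12} — state 1 in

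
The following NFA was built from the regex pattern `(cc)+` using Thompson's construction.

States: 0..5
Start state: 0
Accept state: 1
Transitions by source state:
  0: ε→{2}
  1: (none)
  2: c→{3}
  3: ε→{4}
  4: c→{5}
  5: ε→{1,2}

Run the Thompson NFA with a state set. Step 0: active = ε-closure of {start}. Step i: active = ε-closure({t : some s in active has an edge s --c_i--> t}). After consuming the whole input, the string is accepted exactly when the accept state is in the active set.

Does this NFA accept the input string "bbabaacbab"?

S₀ = ε-closure({0}) = {0,2}
'b' @ 1: {}  — state set empty
rest 'babaacbab' ignored (set empty)
final: {}; accept 1 not in set

Answer: REJECT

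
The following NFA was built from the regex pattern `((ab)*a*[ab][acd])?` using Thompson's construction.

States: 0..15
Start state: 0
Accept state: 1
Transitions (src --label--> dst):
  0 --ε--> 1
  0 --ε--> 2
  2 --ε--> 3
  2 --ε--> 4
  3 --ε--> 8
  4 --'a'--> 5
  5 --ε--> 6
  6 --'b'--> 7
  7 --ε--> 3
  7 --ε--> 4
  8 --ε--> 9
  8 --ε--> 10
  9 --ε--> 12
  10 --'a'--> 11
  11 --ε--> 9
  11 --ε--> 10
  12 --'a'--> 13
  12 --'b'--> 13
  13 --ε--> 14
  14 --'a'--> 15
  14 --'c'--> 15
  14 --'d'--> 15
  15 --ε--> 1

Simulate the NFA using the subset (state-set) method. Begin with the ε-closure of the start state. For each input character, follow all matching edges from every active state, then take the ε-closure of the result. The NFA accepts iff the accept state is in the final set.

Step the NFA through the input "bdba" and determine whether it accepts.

initial (ε-close {0}): {0,1,2,3,4,8,9,10,12}
'b' @ 1: {13,14}
'd' @ 2: {1,15}  [accepting]
'b' @ 3: {}  — state set empty
rest 'a' ignored (set empty)
final: {}; accept 1 not in set

Answer: REJECT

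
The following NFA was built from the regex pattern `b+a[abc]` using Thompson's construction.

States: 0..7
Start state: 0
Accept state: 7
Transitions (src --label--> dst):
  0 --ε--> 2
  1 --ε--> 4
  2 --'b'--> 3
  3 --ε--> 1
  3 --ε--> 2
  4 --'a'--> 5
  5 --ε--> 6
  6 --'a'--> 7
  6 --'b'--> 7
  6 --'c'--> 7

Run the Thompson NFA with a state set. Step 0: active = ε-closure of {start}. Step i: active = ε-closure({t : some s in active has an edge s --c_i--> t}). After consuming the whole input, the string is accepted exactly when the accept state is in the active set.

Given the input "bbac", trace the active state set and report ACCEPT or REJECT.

start: ε-closure({0}) = {0,2}
'b' @ 1: {1,2,3,4}
'b' @ 2: {1,2,3,4}
'a' @ 3: {5,6}
'c' @ 4: {7}  [accepting]
after full input: {7}  (accept=7 in)

Answer: ACCEPT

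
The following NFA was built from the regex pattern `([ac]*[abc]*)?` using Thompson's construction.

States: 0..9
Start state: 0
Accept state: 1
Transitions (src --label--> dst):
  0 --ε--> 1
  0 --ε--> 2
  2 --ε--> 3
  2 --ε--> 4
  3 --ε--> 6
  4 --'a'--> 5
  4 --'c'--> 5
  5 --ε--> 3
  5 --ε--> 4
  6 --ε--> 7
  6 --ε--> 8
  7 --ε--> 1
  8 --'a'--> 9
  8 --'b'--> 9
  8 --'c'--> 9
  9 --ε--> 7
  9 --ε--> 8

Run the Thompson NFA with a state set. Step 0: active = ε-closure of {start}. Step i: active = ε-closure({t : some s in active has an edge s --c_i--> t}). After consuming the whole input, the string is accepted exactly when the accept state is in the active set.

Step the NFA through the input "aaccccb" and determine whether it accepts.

S₀ = ε-closure({0}) = {0,1,2,3,4,6,7,8}
'a' @ 1: {1,3,4,5,6,7,8,9}  ✓accept
'a' @ 2: {1,3,4,5,6,7,8,9}  ✓accept
'c' @ 3: {1,3,4,5,6,7,8,9}  ✓accept
'c' @ 4: {1,3,4,5,6,7,8,9}  ✓accept
'c' @ 5: {1,3,4,5,6,7,8,9}  ✓accept
'c' @ 6: {1,3,4,5,6,7,8,9}  ✓accept
'b' @ 7: {1,7,8,9}  ✓accept
end set {1,7,8,9} — state 1 in

Answer: ACCEPT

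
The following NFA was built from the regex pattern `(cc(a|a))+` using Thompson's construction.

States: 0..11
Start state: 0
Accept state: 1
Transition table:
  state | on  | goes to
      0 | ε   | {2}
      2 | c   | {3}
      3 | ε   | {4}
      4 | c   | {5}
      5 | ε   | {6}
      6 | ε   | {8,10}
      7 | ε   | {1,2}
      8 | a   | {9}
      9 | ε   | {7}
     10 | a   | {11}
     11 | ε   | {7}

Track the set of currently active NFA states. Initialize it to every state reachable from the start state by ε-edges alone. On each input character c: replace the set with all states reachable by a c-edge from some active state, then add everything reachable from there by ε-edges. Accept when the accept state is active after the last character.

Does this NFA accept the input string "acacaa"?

Answer: REJECT

Steps:
initial (ε-close {0}): {0,2}
'a' @ 1: {}  — no active states
rest 'cacaa' ignored (set empty)
final: {}; accept 1 not in set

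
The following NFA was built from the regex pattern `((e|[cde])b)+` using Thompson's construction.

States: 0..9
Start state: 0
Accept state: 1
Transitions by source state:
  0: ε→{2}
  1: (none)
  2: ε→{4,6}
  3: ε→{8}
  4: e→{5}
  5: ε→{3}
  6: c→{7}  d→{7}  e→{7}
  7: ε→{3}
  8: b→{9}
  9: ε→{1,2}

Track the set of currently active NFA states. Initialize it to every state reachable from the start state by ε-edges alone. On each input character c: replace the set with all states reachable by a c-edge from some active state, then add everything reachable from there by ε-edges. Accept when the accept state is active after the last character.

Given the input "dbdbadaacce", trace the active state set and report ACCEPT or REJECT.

S₀ = ε-closure({0}) = {0,2,4,6}
'd' @ 1: {3,7,8}
'b' @ 2: {1,2,4,6,9}  (accept∈set)
'd' @ 3: {3,7,8}
'b' @ 4: {1,2,4,6,9}  (accept∈set)
'a' @ 5: {}  — state set empty
rest 'daacce' ignored (set empty)
end set {} — state 1 not in

Answer: REJECT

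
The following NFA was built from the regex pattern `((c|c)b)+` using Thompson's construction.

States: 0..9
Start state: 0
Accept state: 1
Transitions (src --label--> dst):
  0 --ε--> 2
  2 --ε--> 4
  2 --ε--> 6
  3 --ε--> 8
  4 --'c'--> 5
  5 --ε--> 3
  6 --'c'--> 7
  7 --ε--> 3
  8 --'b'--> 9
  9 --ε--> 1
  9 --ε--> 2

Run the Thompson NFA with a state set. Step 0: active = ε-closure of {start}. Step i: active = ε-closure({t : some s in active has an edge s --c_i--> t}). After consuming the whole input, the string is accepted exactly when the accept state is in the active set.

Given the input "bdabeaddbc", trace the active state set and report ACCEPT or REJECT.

start: ε-closure({0}) = {0,2,4,6}
'b' @ 1: {}  — no active states
rest 'dabeaddbc' ignored (set empty)
final: {}; accept 1 not in set

Answer: REJECT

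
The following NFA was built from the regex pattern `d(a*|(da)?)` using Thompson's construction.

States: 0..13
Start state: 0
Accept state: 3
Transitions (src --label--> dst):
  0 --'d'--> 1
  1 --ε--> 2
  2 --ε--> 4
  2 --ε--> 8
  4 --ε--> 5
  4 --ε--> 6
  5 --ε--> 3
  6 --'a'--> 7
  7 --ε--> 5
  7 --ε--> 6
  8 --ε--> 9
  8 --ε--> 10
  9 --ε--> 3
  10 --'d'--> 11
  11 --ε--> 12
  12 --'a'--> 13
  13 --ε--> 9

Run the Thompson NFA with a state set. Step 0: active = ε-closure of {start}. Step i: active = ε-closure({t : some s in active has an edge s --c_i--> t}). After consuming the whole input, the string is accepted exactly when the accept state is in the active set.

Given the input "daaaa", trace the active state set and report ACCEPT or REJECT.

Answer: ACCEPT

Trace:
S₀ = ε-closure({0}) = {0}
'd' @ 1: {1,2,3,4,5,6,8,9,10}  [accepting]
'a' @ 2: {3,5,6,7}  [accepting]
'a' @ 3: {3,5,6,7}  [accepting]
'a' @ 4: {3,5,6,7}  [accepting]
'a' @ 5: {3,5,6,7}  [accepting]
end set {3,5,6,7} — state 3 in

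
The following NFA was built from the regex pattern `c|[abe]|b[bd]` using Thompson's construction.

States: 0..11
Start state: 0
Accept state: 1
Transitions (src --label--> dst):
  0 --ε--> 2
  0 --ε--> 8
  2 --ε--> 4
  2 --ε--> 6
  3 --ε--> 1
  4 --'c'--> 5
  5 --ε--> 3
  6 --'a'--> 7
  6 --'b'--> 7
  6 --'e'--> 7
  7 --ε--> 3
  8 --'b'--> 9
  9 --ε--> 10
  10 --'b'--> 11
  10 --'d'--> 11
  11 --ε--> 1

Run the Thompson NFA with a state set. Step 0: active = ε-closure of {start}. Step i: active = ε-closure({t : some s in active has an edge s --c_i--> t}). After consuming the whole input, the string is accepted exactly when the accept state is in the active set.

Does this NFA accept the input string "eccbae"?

Answer: REJECT

Derivation:
initial (ε-close {0}): {0,2,4,6,8}
'e' @ 1: {1,3,7}  ✓accept
'c' @ 2: {}  — dead — no transitions
rest 'cbae' ignored (set empty)
end set {} — state 1 not in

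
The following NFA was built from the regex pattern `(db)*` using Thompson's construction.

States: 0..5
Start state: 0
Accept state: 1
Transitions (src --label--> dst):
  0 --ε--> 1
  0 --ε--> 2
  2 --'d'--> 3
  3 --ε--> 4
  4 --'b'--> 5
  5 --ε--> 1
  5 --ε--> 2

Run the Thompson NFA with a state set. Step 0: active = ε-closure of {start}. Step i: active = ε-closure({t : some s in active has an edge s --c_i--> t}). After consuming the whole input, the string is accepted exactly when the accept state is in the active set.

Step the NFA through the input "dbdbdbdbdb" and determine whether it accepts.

start: ε-closure({0}) = {0,1,2}
'd' @ 1: {3,4}
'b' @ 2: {1,2,5}  (accept∈set)
'd' @ 3: {3,4}
'b' @ 4: {1,2,5}  (accept∈set)
'd' @ 5: {3,4}
'b' @ 6: {1,2,5}  (accept∈set)
'd' @ 7: {3,4}
'b' @ 8: {1,2,5}  (accept∈set)
'd' @ 9: {3,4}
'b' @ 10: {1,2,5}  (accept∈set)
after full input: {1,2,5}  (accept=1 in)

Answer: ACCEPT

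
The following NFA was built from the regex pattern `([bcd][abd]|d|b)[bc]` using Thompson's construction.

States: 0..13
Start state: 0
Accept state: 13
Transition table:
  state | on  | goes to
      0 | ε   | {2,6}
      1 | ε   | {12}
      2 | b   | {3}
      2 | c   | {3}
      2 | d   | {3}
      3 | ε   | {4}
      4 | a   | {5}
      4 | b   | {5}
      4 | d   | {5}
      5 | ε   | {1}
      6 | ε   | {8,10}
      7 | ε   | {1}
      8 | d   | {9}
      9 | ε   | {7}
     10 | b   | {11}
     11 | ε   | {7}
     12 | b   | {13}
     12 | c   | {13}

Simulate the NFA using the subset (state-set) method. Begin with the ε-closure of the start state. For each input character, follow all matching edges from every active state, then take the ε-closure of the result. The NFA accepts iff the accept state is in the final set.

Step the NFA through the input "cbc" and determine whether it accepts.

start: ε-closure({0}) = {0,2,6,8,10}
'c' @ 1: {3,4}
'b' @ 2: {1,5,12}
'c' @ 3: {13}  ✓accept
final: {13}; accept 13 in set

Answer: ACCEPT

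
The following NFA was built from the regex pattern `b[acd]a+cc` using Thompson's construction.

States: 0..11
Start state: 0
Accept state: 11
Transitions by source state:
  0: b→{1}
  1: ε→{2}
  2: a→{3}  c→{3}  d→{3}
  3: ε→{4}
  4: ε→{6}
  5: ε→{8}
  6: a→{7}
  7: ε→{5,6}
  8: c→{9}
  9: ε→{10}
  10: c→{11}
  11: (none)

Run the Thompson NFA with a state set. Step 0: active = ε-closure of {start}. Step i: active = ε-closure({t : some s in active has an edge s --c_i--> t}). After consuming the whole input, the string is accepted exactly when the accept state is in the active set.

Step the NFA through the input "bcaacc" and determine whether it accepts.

S₀ = ε-closure({0}) = {0}
'b' @ 1: {1,2}
'c' @ 2: {3,4,6}
'a' @ 3: {5,6,7,8}
'a' @ 4: {5,6,7,8}
'c' @ 5: {9,10}
'c' @ 6: {11}  ✓accept
final: {11}; accept 11 in set

Answer: ACCEPT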